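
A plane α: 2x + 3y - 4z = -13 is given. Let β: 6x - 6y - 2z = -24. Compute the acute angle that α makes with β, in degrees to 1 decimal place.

87.6

cos θ = |n₁·n₂| / (|n₁||n₂|) = |2| / (√29 · √76).
θ = arccos(0.04260) ≈ 87.6°.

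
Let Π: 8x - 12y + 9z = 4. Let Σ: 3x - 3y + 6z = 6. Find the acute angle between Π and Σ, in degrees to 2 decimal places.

cos θ = |n₁·n₂| / (|n₁||n₂|) = |114| / (√289 · √54).
θ = arccos(0.91256) ≈ 24.14°.

24.14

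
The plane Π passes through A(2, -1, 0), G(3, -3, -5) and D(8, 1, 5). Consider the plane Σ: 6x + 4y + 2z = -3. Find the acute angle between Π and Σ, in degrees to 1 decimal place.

AG = (1, -2, -5), AD = (6, 2, 5); a normal to Π is AG × AD = (0, -35, 14).
Using A: Π has equation -35y + 14z = 35.
cos θ = |n₁·n₂| / (|n₁||n₂|) = |-112| / (√1421 · √56).
θ = arccos(0.39703) ≈ 66.6°.

66.6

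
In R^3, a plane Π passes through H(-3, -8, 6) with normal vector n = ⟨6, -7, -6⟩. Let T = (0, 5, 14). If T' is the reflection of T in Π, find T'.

Π: n·r = n·H gives 6x - 7y - 6z = 2.
λ = (n·T − d)/|n|² = (-119 − 2)/121 = -1.
Reflection = T − 2λn = (0, 5, 14) − (-2)·(6, -7, -6) = (12, -9, 2).

(12, -9, 2)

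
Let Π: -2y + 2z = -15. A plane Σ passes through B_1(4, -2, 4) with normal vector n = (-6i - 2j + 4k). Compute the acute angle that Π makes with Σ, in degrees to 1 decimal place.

Σ: n·r = n·B_1 gives -6x - 2y + 4z = -4.
cos θ = |n₁·n₂| / (|n₁||n₂|) = |12| / (√8 · √56).
θ = arccos(0.56695) ≈ 55.5°.

55.5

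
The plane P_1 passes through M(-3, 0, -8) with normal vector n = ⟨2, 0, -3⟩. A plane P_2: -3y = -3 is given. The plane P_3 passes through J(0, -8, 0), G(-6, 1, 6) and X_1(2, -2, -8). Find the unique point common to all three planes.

P_1: n·r = n·M gives 2x - 3z = 18.
JG = (-6, 9, 6), JX_1 = (2, 6, -8); a normal to P_3 is JG × JX_1 = (-108, -36, -54).
Using J: P_3 has equation -108x - 36y - 54z = 288.
Solving the 3×3 linear system 2x - 3z = 18, -3y = -3, -108x - 36y - 54z = 288 (e.g. by elimination or Cramer's rule, determinant = 1296) gives (0, 1, -6).

(0, 1, -6)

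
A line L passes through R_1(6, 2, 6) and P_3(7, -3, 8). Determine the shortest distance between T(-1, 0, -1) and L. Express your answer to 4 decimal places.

9.8978

A direction vector for L is P_3 − R_1 = (1, -5, 2).
Taking (6, 2, 6) on L with direction v = (1, -5, 2): w = T − (6, 2, 6) = (-7, -2, -7), and w × v = (-39, 7, 37).
Distance = |w × v| / |v| = √2939 / √30 ≈ 9.8978.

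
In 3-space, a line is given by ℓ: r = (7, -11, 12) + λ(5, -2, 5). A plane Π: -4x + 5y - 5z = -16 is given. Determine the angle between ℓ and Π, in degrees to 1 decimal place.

sin θ = |n·v| / (|n||v|) = |-55| / (√66 · √54) = 0.92128.
θ ≈ 67.1°.

67.1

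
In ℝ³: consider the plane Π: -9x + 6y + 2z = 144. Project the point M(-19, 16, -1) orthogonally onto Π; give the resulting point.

Foot = M − λn with λ = (n·M − d)/|n|² = (265 − 144)/121 = 1.
Foot = (-19, 16, -1) − 1·(-9, 6, 2) = (-10, 10, -3).

(-10, 10, -3)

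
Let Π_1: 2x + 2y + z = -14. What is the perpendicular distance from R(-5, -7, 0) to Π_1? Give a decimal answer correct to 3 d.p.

3.333

n·R − d = (2)·(-5) + (2)·(-7) + (1)·(0) − (-14) = -10; |n| = √9.
Distance = |-10| / √9 = 10/√9 ≈ 3.333.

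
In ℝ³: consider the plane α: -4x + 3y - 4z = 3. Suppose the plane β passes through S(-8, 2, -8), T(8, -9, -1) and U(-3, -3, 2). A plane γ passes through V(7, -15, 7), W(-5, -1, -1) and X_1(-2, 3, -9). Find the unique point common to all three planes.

ST = (16, -11, 7), SU = (5, -5, 10); a normal to β is ST × SU = (-75, -125, -25).
Using S: β has equation -75x - 125y - 25z = 550.
VW = (-12, 14, -8), VX_1 = (-9, 18, -16); a normal to γ is VW × VX_1 = (-80, -120, -90).
Using V: γ has equation -80x - 120y - 90z = 610.
Solving the 3×3 linear system -4x + 3y - 4z = 3, -75x - 125y - 25z = 550, -80x - 120y - 90z = 610 (e.g. by elimination or Cramer's rule, determinant = -43250) gives (-2, -3, -1).

(-2, -3, -1)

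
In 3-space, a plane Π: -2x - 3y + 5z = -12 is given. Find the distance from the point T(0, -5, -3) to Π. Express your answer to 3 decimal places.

1.947

n·T − d = (-2)·(0) + (-3)·(-5) + (5)·(-3) − (-12) = 12; |n| = √38.
Distance = |12| / √38 = 12/√38 ≈ 1.947.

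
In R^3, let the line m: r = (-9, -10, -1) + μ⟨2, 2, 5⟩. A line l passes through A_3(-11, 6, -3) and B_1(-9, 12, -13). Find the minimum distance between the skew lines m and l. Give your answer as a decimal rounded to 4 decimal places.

A direction vector for l is B_1 − A_3 = (2, 6, -10).
Common perpendicular direction n = (2, 2, 5) × (2, 6, -10) = (-50, 30, 8).
With w = (-11, 6, -3) − (-9, -10, -1) = (-2, 16, -2), w · n = 564.
Distance = |w · n| / |n| = |564| / √3464 ≈ 9.5828.

9.5828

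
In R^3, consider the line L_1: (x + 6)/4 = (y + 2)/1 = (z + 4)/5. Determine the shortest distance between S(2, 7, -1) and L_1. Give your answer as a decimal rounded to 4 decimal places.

8.9069

L_1 has direction (4, 1, 5) through (-6, -2, -4).
Taking (-6, -2, -4) on L_1 with direction v = (4, 1, 5): w = S − (-6, -2, -4) = (8, 9, 3), and w × v = (42, -28, -28).
Distance = |w × v| / |v| = √3332 / √42 ≈ 8.9069.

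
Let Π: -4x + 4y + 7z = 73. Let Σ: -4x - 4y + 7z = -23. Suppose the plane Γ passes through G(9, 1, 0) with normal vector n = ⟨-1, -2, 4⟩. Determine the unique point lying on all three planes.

(-1, 12, 3)

Γ: n·r = n·G gives -x - 2y + 4z = -11.
Solving the 3×3 linear system -4x + 4y + 7z = 73, -4x - 4y + 7z = -23, -x - 2y + 4z = -11 (e.g. by elimination or Cramer's rule, determinant = 72) gives (-1, 12, 3).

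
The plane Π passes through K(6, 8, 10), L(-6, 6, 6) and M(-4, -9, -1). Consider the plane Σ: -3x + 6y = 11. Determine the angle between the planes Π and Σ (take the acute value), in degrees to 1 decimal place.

KL = (-12, -2, -4), KM = (-10, -17, -11); a normal to Π is KL × KM = (-46, -92, 184).
Using K: Π has equation -46x - 92y + 184z = 828.
cos θ = |n₁·n₂| / (|n₁||n₂|) = |-414| / (√44436 · √45).
θ = arccos(0.29277) ≈ 73.0°.

73.0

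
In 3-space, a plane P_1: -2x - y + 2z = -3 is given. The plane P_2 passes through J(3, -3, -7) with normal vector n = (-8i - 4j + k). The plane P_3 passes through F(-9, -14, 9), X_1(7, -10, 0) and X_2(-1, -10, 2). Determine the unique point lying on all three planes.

(8, -11, 1)

P_2: n·r = n·J gives -8x - 4y + z = -19.
FX_1 = (16, 4, -9), FX_2 = (8, 4, -7); a normal to P_3 is FX_1 × FX_2 = (8, 40, 32).
Using F: P_3 has equation 8x + 40y + 32z = -344.
Solving the 3×3 linear system -2x - y + 2z = -3, -8x - 4y + z = -19, 8x + 40y + 32z = -344 (e.g. by elimination or Cramer's rule, determinant = -504) gives (8, -11, 1).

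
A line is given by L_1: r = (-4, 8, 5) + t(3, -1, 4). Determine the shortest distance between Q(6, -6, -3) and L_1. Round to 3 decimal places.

18.827

Taking (-4, 8, 5) on L_1 with direction v = (3, -1, 4): w = Q − (-4, 8, 5) = (10, -14, -8), and w × v = (-64, -64, 32).
Distance = |w × v| / |v| = √9216 / √26 ≈ 18.827.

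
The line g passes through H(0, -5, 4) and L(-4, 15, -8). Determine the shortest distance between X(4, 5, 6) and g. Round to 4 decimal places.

8.6189

A direction vector for g is L − H = (-4, 20, -12).
Taking (0, -5, 4) on g with direction v = (-4, 20, -12): w = X − (0, -5, 4) = (4, 10, 2), and w × v = (-160, 40, 120).
Distance = |w × v| / |v| = √41600 / √560 ≈ 8.6189.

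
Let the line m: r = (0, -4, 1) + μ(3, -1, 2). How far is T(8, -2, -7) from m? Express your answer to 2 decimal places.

11.38

Taking (0, -4, 1) on m with direction v = (3, -1, 2): w = T − (0, -4, 1) = (8, 2, -8), and w × v = (-4, -40, -14).
Distance = |w × v| / |v| = √1812 / √14 ≈ 11.38.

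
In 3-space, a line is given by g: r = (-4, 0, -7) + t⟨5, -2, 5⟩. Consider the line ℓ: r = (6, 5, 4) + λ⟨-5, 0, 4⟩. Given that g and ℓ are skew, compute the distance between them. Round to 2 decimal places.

Common perpendicular direction n = (5, -2, 5) × (-5, 0, 4) = (-8, -45, -10).
With w = (6, 5, 4) − (-4, 0, -7) = (10, 5, 11), w · n = -415.
Distance = |w · n| / |n| = |-415| / √2189 ≈ 8.87.

8.87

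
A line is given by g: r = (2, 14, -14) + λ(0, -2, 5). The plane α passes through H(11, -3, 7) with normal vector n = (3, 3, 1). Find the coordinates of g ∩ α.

α: n·r = n·H gives 3x + 3y + z = 31.
Substitute r = (2, 14, -14) + t(0, -2, 5) into the plane: 34 + (-1)t = 31, so t = 3.
Intersection: (2, 14, -14) + 3·(0, -2, 5) = (2, 8, 1).

(2, 8, 1)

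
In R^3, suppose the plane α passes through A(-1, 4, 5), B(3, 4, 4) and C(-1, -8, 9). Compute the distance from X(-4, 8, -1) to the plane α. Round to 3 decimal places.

5.000

AB = (4, 0, -1), AC = (0, -12, 4); a normal to α is AB × AC = (-12, -16, -48).
Using A: α has equation -12x - 16y - 48z = -292.
n·X − d = (-12)·(-4) + (-16)·(8) + (-48)·(-1) − (-292) = 260; |n| = √2704.
Distance = |260| / √2704 = 260/√2704 ≈ 5.000.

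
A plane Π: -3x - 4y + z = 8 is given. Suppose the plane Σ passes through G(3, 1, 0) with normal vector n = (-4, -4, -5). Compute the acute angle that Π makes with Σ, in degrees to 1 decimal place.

53.3

Σ: n·r = n·G gives -4x - 4y - 5z = -16.
cos θ = |n₁·n₂| / (|n₁||n₂|) = |23| / (√26 · √57).
θ = arccos(0.59745) ≈ 53.3°.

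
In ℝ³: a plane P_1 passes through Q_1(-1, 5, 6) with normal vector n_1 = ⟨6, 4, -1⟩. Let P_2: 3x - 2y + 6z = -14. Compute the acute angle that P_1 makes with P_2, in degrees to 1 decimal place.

85.5

P_1: n_1·r = n_1·Q_1 gives 6x + 4y - z = 8.
cos θ = |n₁·n₂| / (|n₁||n₂|) = |4| / (√53 · √49).
θ = arccos(0.07849) ≈ 85.5°.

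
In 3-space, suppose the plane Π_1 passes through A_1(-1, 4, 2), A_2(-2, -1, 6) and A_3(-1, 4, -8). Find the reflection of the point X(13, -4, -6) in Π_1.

(-17, 2, -6)

A_1A_2 = (-1, -5, 4), A_1A_3 = (0, 0, -10); a normal to Π_1 is A_1A_2 × A_1A_3 = (50, -10, 0).
Using A_1: Π_1 has equation 50x - 10y = -90.
λ = (n·X − d)/|n|² = (690 − (-90))/2600 = 3/10.
Reflection = X − 2λn = (13, -4, -6) − (3/5)·(50, -10, 0) = (-17, 2, -6).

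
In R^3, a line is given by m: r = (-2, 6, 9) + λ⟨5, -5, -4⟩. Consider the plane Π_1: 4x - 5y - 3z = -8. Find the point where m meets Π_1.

(3, 1, 5)

Substitute r = (-2, 6, 9) + t(5, -5, -4) into the plane: -65 + 57t = -8, so t = 1.
Intersection: (-2, 6, 9) + 1·(5, -5, -4) = (3, 1, 5).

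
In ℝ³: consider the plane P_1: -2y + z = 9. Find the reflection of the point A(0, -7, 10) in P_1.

λ = (n·A − d)/|n|² = (24 − 9)/5 = 3.
Reflection = A − 2λn = (0, -7, 10) − 6·(0, -2, 1) = (0, 5, 4).

(0, 5, 4)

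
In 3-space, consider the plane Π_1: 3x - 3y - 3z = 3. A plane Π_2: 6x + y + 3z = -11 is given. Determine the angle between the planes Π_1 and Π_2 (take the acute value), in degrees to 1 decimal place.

80.2

cos θ = |n₁·n₂| / (|n₁||n₂|) = |6| / (√27 · √46).
θ = arccos(0.17025) ≈ 80.2°.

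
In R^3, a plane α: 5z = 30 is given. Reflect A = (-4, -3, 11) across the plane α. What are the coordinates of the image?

(-4, -3, 1)

λ = (n·A − d)/|n|² = (55 − 30)/25 = 1.
Reflection = A − 2λn = (-4, -3, 11) − 2·(0, 0, 5) = (-4, -3, 1).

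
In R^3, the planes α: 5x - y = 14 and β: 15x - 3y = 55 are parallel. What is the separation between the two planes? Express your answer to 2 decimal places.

Rescale β by 1/3: 5x - y = 55/3. Then distance = |14 − (55/3)| / √26 ≈ 0.85.

0.85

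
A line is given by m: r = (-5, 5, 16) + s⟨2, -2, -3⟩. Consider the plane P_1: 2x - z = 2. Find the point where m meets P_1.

Substitute r = (-5, 5, 16) + t(2, -2, -3) into the plane: -26 + 7t = 2, so t = 4.
Intersection: (-5, 5, 16) + 4·(2, -2, -3) = (3, -3, 4).

(3, -3, 4)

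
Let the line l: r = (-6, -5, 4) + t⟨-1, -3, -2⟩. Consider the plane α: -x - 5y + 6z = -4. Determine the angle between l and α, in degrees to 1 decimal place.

sin θ = |n·v| / (|n||v|) = |4| / (√62 · √14) = 0.13577.
θ ≈ 7.8°.

7.8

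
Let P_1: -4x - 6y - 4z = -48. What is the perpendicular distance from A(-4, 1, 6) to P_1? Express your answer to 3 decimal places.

n·A − d = (-4)·(-4) + (-6)·(1) + (-4)·(6) − (-48) = 34; |n| = √68.
Distance = |34| / √68 = 34/√68 ≈ 4.123.

4.123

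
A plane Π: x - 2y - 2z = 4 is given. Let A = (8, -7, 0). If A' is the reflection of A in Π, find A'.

(4, 1, 8)

λ = (n·A − d)/|n|² = (22 − 4)/9 = 2.
Reflection = A − 2λn = (8, -7, 0) − 4·(1, -2, -2) = (4, 1, 8).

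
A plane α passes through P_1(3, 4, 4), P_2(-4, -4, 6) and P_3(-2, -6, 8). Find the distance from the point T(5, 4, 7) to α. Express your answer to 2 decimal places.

P_1P_2 = (-7, -8, 2), P_1P_3 = (-5, -10, 4); a normal to α is P_1P_2 × P_1P_3 = (-12, 18, 30).
Using P_1: α has equation -12x + 18y + 30z = 156.
n·T − d = (-12)·(5) + (18)·(4) + (30)·(7) − 156 = 66; |n| = √1368.
Distance = |66| / √1368 = 66/√1368 ≈ 1.78.

1.78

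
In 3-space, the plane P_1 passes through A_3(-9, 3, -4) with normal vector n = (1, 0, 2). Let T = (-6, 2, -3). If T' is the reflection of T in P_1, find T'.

(-8, 2, -7)

P_1: n·r = n·A_3 gives x + 2z = -17.
λ = (n·T − d)/|n|² = (-12 − (-17))/5 = 1.
Reflection = T − 2λn = (-6, 2, -3) − 2·(1, 0, 2) = (-8, 2, -7).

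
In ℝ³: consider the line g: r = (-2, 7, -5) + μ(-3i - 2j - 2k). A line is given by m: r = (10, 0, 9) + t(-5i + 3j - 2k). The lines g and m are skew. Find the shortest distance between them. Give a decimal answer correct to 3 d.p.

Common perpendicular direction n = (-3, -2, -2) × (-5, 3, -2) = (10, 4, -19).
With w = (10, 0, 9) − (-2, 7, -5) = (12, -7, 14), w · n = -174.
Distance = |w · n| / |n| = |-174| / √477 ≈ 7.967.

7.967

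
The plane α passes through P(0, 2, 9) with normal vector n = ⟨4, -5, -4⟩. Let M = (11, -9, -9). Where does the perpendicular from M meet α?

α: n·r = n·P gives 4x - 5y - 4z = -46.
Foot = M − λn with λ = (n·M − d)/|n|² = (125 − (-46))/57 = 3.
Foot = (11, -9, -9) − 3·(4, -5, -4) = (-1, 6, 3).

(-1, 6, 3)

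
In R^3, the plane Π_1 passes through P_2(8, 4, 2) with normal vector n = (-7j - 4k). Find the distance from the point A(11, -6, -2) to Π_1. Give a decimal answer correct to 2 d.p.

10.67

Π_1: n·r = n·P_2 gives -7y - 4z = -36.
n·A − d = (0)·(11) + (-7)·(-6) + (-4)·(-2) − (-36) = 86; |n| = √65.
Distance = |86| / √65 = 86/√65 ≈ 10.67.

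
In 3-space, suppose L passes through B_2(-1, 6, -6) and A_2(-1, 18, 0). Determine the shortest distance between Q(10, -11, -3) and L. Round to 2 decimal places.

A direction vector for L is A_2 − B_2 = (0, 12, 6).
Taking (-1, 6, -6) on L with direction v = (0, 12, 6): w = Q − (-1, 6, -6) = (11, -17, 3), and w × v = (-138, -66, 132).
Distance = |w × v| / |v| = √40824 / √180 ≈ 15.06.

15.06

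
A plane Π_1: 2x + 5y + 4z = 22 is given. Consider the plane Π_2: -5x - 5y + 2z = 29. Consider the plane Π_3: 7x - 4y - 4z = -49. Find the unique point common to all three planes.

(-3, 0, 7)

Solving the 3×3 linear system 2x + 5y + 4z = 22, -5x - 5y + 2z = 29, 7x - 4y - 4z = -49 (e.g. by elimination or Cramer's rule, determinant = 246) gives (-3, 0, 7).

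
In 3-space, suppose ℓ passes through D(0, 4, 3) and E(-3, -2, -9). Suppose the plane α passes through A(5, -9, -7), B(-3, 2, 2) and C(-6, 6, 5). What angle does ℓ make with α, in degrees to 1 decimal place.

A direction vector for ℓ is E − D = (-3, -6, -12).
AB = (-8, 11, 9), AC = (-11, 15, 12); a normal to α is AB × AC = (-3, -3, 1).
Using A: α has equation -3x - 3y + z = 5.
sin θ = |n·v| / (|n||v|) = |15| / (√19 · √189) = 0.25031.
θ ≈ 14.5°.

14.5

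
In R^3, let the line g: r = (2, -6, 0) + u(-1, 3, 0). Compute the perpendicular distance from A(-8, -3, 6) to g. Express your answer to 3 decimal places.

Taking (2, -6, 0) on g with direction v = (-1, 3, 0): w = A − (2, -6, 0) = (-10, 3, 6), and w × v = (-18, -6, -27).
Distance = |w × v| / |v| = √1089 / √10 ≈ 10.436.

10.436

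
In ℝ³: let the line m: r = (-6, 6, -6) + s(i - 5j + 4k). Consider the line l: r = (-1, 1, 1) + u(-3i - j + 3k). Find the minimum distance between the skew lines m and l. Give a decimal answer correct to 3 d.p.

Common perpendicular direction n = (1, -5, 4) × (-3, -1, 3) = (-11, -15, -16).
With w = (-1, 1, 1) − (-6, 6, -6) = (5, -5, 7), w · n = -92.
Distance = |w · n| / |n| = |-92| / √602 ≈ 3.750.

3.750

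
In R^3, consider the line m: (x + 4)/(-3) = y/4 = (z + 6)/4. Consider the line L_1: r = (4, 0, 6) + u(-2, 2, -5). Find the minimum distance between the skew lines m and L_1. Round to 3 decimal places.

5.511

m has direction (-3, 4, 4) through (-4, 0, -6).
Common perpendicular direction n = (-3, 4, 4) × (-2, 2, -5) = (-28, -23, 2).
With w = (4, 0, 6) − (-4, 0, -6) = (8, 0, 12), w · n = -200.
Distance = |w · n| / |n| = |-200| / √1317 ≈ 5.511.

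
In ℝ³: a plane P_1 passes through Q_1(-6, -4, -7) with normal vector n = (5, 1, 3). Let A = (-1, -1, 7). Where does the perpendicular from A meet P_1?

P_1: n·r = n·Q_1 gives 5x + y + 3z = -55.
Foot = A − λn with λ = (n·A − d)/|n|² = (15 − (-55))/35 = 2.
Foot = (-1, -1, 7) − 2·(5, 1, 3) = (-11, -3, 1).

(-11, -3, 1)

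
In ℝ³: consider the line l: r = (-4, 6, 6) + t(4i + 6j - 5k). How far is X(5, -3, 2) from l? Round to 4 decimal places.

13.3397

Taking (-4, 6, 6) on l with direction v = (4, 6, -5): w = X − (-4, 6, 6) = (9, -9, -4), and w × v = (69, 29, 90).
Distance = |w × v| / |v| = √13702 / √77 ≈ 13.3397.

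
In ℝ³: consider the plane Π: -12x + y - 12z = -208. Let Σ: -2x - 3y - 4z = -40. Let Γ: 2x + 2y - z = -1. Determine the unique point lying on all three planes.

Solving the 3×3 linear system -12x + y - 12z = -208, -2x - 3y - 4z = -40, 2x + 2y - z = -1 (e.g. by elimination or Cramer's rule, determinant = -166) gives (8, -4, 9).

(8, -4, 9)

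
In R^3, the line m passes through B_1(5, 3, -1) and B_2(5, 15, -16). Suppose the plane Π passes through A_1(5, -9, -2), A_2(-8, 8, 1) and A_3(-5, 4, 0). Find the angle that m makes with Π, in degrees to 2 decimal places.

30.40

A direction vector for m is B_2 − B_1 = (0, 12, -15).
A_1A_2 = (-13, 17, 3), A_1A_3 = (-10, 13, 2); a normal to Π is A_1A_2 × A_1A_3 = (-5, -4, 1).
Using A_1: Π has equation -5x - 4y + z = 9.
sin θ = |n·v| / (|n||v|) = |-63| / (√42 · √369) = 0.50606.
θ ≈ 30.40°.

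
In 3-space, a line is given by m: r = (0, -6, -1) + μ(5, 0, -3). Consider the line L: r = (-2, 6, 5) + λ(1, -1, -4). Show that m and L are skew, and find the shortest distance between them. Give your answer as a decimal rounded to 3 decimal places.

Common perpendicular direction n = (5, 0, -3) × (1, -1, -4) = (-3, 17, -5).
With w = (-2, 6, 5) − (0, -6, -1) = (-2, 12, 6), w · n = 180.
Since n ≠ 0 the lines are not parallel, and w · n = 180 ≠ 0 so they do not intersect; hence they are skew.
Distance = |w · n| / |n| = |180| / √323 ≈ 10.015.

10.015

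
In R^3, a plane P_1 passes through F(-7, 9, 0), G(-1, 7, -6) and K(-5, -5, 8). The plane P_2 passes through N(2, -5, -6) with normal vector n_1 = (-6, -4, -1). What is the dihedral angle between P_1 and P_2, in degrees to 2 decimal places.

FG = (6, -2, -6), FK = (2, -14, 8); a normal to P_1 is FG × FK = (-100, -60, -80).
Using F: P_1 has equation -100x - 60y - 80z = 160.
P_2: n_1·r = n_1·N gives -6x - 4y - z = 14.
cos θ = |n₁·n₂| / (|n₁||n₂|) = |920| / (√20000 · √53).
θ = arccos(0.89358) ≈ 26.67°.

26.67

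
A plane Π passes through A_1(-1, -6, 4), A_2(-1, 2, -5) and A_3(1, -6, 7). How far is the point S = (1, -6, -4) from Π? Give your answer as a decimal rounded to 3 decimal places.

A_1A_2 = (0, 8, -9), A_1A_3 = (2, 0, 3); a normal to Π is A_1A_2 × A_1A_3 = (24, -18, -16).
Using A_1: Π has equation 24x - 18y - 16z = 20.
n·S − d = (24)·(1) + (-18)·(-6) + (-16)·(-4) − 20 = 176; |n| = √1156.
Distance = |176| / √1156 = 176/√1156 ≈ 5.176.

5.176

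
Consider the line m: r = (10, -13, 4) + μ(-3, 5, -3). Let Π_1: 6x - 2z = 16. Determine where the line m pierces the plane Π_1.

(1, 2, -5)

Substitute r = (10, -13, 4) + t(-3, 5, -3) into the plane: 52 + (-12)t = 16, so t = 3.
Intersection: (10, -13, 4) + 3·(-3, 5, -3) = (1, 2, -5).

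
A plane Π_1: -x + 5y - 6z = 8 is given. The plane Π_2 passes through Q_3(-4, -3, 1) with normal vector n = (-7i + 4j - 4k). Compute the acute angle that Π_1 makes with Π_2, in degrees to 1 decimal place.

Π_2: n·r = n·Q_3 gives -7x + 4y - 4z = 12.
cos θ = |n₁·n₂| / (|n₁||n₂|) = |51| / (√62 · √81).
θ = arccos(0.71967) ≈ 44.0°.

44.0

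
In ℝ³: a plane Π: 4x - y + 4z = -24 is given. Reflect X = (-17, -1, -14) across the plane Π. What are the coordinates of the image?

λ = (n·X − d)/|n|² = (-123 − (-24))/33 = -3.
Reflection = X − 2λn = (-17, -1, -14) − (-6)·(4, -1, 4) = (7, -7, 10).

(7, -7, 10)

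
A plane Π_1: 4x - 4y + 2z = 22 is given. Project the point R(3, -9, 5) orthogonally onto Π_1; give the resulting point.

Foot = R − λn with λ = (n·R − d)/|n|² = (58 − 22)/36 = 1.
Foot = (3, -9, 5) − 1·(4, -4, 2) = (-1, -5, 3).

(-1, -5, 3)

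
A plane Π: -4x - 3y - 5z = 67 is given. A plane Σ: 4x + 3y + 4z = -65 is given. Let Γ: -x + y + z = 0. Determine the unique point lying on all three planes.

Solving the 3×3 linear system -4x - 3y - 5z = 67, 4x + 3y + 4z = -65, -x + y + z = 0 (e.g. by elimination or Cramer's rule, determinant = -7) gives (-9, -7, -2).

(-9, -7, -2)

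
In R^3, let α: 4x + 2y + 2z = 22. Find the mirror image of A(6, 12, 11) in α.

(-10, 4, 3)

λ = (n·A − d)/|n|² = (70 − 22)/24 = 2.
Reflection = A − 2λn = (6, 12, 11) − 4·(4, 2, 2) = (-10, 4, 3).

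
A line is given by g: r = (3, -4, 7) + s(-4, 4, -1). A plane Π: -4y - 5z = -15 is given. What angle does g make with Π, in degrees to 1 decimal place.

sin θ = |n·v| / (|n||v|) = |-11| / (√41 · √33) = 0.29905.
θ ≈ 17.4°.

17.4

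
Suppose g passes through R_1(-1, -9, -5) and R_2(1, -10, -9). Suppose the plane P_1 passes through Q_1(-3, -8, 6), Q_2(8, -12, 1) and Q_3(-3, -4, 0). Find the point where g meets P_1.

A direction vector for g is R_2 − R_1 = (2, -1, -4).
Q_1Q_2 = (11, -4, -5), Q_1Q_3 = (0, 4, -6); a normal to P_1 is Q_1Q_2 × Q_1Q_3 = (44, 66, 44).
Using Q_1: P_1 has equation 44x + 66y + 44z = -396.
Substitute r = (-1, -9, -5) + t(2, -1, -4) into the plane: -858 + (-154)t = -396, so t = -3.
Intersection: (-1, -9, -5) + (-3)·(2, -1, -4) = (-7, -6, 7).

(-7, -6, 7)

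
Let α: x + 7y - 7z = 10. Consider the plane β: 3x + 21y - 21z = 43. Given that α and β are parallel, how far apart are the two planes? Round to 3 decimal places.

Rescale β by 1/3: x + 7y - 7z = 43/3. Then distance = |10 − (43/3)| / √99 ≈ 0.436.

0.436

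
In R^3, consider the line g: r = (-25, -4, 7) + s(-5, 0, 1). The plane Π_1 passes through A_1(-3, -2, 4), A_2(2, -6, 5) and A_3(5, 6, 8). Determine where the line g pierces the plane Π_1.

(-5, -4, 3)

A_1A_2 = (5, -4, 1), A_1A_3 = (8, 8, 4); a normal to Π_1 is A_1A_2 × A_1A_3 = (-24, -12, 72).
Using A_1: Π_1 has equation -24x - 12y + 72z = 384.
Substitute r = (-25, -4, 7) + t(-5, 0, 1) into the plane: 1152 + 192t = 384, so t = -4.
Intersection: (-25, -4, 7) + (-4)·(-5, 0, 1) = (-5, -4, 3).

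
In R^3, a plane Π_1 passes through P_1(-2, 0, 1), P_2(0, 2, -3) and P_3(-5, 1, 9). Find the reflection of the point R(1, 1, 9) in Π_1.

P_1P_2 = (2, 2, -4), P_1P_3 = (-3, 1, 8); a normal to Π_1 is P_1P_2 × P_1P_3 = (20, -4, 8).
Using P_1: Π_1 has equation 20x - 4y + 8z = -32.
λ = (n·R − d)/|n|² = (88 − (-32))/480 = 1/4.
Reflection = R − 2λn = (1, 1, 9) − (1/2)·(20, -4, 8) = (-9, 3, 5).

(-9, 3, 5)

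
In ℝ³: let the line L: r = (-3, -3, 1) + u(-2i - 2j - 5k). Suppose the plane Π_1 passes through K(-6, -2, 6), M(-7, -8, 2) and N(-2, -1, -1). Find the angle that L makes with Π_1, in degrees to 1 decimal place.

29.8

KM = (-1, -6, -4), KN = (4, 1, -7); a normal to Π_1 is KM × KN = (46, -23, 23).
Using K: Π_1 has equation 46x - 23y + 23z = -92.
sin θ = |n·v| / (|n||v|) = |-161| / (√3174 · √33) = 0.49747.
θ ≈ 29.8°.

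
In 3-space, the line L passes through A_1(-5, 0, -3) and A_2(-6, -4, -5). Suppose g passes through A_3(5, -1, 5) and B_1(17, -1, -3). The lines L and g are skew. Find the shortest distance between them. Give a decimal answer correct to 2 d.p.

A direction vector for L is A_2 − A_1 = (-1, -4, -2).
A direction vector for g is B_1 − A_3 = (12, 0, -8).
Common perpendicular direction n = (-1, -4, -2) × (12, 0, -8) = (32, -32, 48).
With w = (5, -1, 5) − (-5, 0, -3) = (10, -1, 8), w · n = 736.
Distance = |w · n| / |n| = |736| / √4352 ≈ 11.16.

11.16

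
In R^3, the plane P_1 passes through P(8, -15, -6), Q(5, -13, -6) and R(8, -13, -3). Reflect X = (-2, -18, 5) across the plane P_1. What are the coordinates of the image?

PQ = (-3, 2, 0), PR = (0, 2, 3); a normal to P_1 is PQ × PR = (6, 9, -6).
Using P: P_1 has equation 6x + 9y - 6z = -51.
λ = (n·X − d)/|n|² = (-204 − (-51))/153 = -1.
Reflection = X − 2λn = (-2, -18, 5) − (-2)·(6, 9, -6) = (10, 0, -7).

(10, 0, -7)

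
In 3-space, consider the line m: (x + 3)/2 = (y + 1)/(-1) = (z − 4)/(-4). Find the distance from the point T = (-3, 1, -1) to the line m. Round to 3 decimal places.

m has direction (2, -1, -4) through (-3, -1, 4).
Taking (-3, -1, 4) on m with direction v = (2, -1, -4): w = T − (-3, -1, 4) = (0, 2, -5), and w × v = (-13, -10, -4).
Distance = |w × v| / |v| = √285 / √21 ≈ 3.684.

3.684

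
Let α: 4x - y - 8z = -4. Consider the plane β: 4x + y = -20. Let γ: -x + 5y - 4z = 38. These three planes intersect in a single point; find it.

(-6, 4, -3)

Solving the 3×3 linear system 4x - y - 8z = -4, 4x + y = -20, -x + 5y - 4z = 38 (e.g. by elimination or Cramer's rule, determinant = -200) gives (-6, 4, -3).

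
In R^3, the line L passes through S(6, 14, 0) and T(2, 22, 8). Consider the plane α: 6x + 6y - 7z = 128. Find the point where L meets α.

(7, 12, -2)

A direction vector for L is T − S = (-4, 8, 8).
Substitute r = (6, 14, 0) + t(-4, 8, 8) into the plane: 120 + (-32)t = 128, so t = -1/4.
Intersection: (6, 14, 0) + (-1/4)·(-4, 8, 8) = (7, 12, -2).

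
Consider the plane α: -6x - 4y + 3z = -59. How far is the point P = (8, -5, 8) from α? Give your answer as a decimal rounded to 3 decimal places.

n·P − d = (-6)·(8) + (-4)·(-5) + (3)·(8) − (-59) = 55; |n| = √61.
Distance = |55| / √61 = 55/√61 ≈ 7.042.

7.042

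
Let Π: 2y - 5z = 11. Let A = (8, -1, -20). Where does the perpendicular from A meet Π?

(8, -7, -5)

Foot = A − λn with λ = (n·A − d)/|n|² = (98 − 11)/29 = 3.
Foot = (8, -1, -20) − 3·(0, 2, -5) = (8, -7, -5).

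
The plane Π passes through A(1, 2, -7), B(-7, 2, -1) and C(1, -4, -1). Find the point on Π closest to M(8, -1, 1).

AB = (-8, 0, 6), AC = (0, -6, 6); a normal to Π is AB × AC = (36, 48, 48).
Using A: Π has equation 36x + 48y + 48z = -204.
Foot = M − λn with λ = (n·M − d)/|n|² = (288 − (-204))/5904 = 1/12.
Foot = (8, -1, 1) − (1/12)·(36, 48, 48) = (5, -5, -3).

(5, -5, -3)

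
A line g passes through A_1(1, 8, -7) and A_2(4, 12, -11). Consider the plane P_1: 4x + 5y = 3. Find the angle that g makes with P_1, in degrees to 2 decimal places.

51.31

A direction vector for g is A_2 − A_1 = (3, 4, -4).
sin θ = |n·v| / (|n||v|) = |32| / (√41 · √41) = 0.78049.
θ ≈ 51.31°.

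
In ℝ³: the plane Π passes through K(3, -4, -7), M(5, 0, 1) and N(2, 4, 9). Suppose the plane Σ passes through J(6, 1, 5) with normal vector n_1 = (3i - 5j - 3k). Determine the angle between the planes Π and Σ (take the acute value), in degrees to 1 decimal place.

KM = (2, 4, 8), KN = (-1, 8, 16); a normal to Π is KM × KN = (0, -40, 20).
Using K: Π has equation -40y + 20z = 20.
Σ: n_1·r = n_1·J gives 3x - 5y - 3z = -2.
cos θ = |n₁·n₂| / (|n₁||n₂|) = |140| / (√2000 · √43).
θ = arccos(0.47740) ≈ 61.5°.

61.5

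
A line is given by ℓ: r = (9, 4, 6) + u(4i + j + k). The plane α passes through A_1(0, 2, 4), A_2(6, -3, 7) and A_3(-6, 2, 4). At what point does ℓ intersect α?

A_1A_2 = (6, -5, 3), A_1A_3 = (-6, 0, 0); a normal to α is A_1A_2 × A_1A_3 = (0, -18, -30).
Using A_1: α has equation -18y - 30z = -156.
Substitute r = (9, 4, 6) + t(4, 1, 1) into the plane: -252 + (-48)t = -156, so t = -2.
Intersection: (9, 4, 6) + (-2)·(4, 1, 1) = (1, 2, 4).

(1, 2, 4)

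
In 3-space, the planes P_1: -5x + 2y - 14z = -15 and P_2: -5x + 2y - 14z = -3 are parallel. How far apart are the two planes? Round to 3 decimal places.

Same normal n = (-5, 2, -14) with |n| = √225; distance = |-15 − (-3)| / |n| = 12/√225 ≈ 0.800.

0.800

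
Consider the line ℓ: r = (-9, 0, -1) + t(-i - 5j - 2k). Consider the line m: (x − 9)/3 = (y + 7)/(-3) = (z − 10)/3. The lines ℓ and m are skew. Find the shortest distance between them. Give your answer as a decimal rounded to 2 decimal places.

5.72

m has direction (3, -3, 3) through (9, -7, 10).
Common perpendicular direction n = (-1, -5, -2) × (3, -3, 3) = (-21, -3, 18).
With w = (9, -7, 10) − (-9, 0, -1) = (18, -7, 11), w · n = -159.
Distance = |w · n| / |n| = |-159| / √774 ≈ 5.72.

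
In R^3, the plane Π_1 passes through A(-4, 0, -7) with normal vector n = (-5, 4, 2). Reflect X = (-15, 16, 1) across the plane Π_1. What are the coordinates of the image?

(15, -8, -11)

Π_1: n·r = n·A gives -5x + 4y + 2z = 6.
λ = (n·X − d)/|n|² = (141 − 6)/45 = 3.
Reflection = X − 2λn = (-15, 16, 1) − 6·(-5, 4, 2) = (15, -8, -11).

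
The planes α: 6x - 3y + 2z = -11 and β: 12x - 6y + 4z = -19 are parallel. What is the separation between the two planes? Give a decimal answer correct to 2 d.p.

0.21

Rescale β by 1/2: 6x - 3y + 2z = -19/2. Then distance = |-11 − (-19/2)| / √49 ≈ 0.21.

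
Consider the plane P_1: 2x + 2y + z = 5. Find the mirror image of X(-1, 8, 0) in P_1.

(-5, 4, -2)

λ = (n·X − d)/|n|² = (14 − 5)/9 = 1.
Reflection = X − 2λn = (-1, 8, 0) − 2·(2, 2, 1) = (-5, 4, -2).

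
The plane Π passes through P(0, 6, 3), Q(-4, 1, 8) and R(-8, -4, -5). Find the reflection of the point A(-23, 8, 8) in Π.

(7, -16, 8)

PQ = (-4, -5, 5), PR = (-8, -10, -8); a normal to Π is PQ × PR = (90, -72, 0).
Using P: Π has equation 90x - 72y = -432.
λ = (n·A − d)/|n|² = (-2646 − (-432))/13284 = -1/6.
Reflection = A − 2λn = (-23, 8, 8) − (-1/3)·(90, -72, 0) = (7, -16, 8).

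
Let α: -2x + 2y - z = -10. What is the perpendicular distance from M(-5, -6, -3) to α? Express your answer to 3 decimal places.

3.667

n·M − d = (-2)·(-5) + (2)·(-6) + (-1)·(-3) − (-10) = 11; |n| = √9.
Distance = |11| / √9 = 11/√9 ≈ 3.667.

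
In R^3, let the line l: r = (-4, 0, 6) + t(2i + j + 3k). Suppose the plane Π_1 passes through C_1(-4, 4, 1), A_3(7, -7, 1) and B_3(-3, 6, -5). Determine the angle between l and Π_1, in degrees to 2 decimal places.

53.30

C_1A_3 = (11, -11, 0), C_1B_3 = (1, 2, -6); a normal to Π_1 is C_1A_3 × C_1B_3 = (66, 66, 33).
Using C_1: Π_1 has equation 66x + 66y + 33z = 33.
sin θ = |n·v| / (|n||v|) = |297| / (√9801 · √14) = 0.80178.
θ ≈ 53.30°.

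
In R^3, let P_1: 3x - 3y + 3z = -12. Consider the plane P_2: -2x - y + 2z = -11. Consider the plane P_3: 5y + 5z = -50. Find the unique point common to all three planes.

(0, -3, -7)

Solving the 3×3 linear system 3x - 3y + 3z = -12, -2x - y + 2z = -11, 5y + 5z = -50 (e.g. by elimination or Cramer's rule, determinant = -105) gives (0, -3, -7).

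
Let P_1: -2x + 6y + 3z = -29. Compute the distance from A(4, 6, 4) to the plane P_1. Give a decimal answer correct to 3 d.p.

9.857

n·A − d = (-2)·(4) + (6)·(6) + (3)·(4) − (-29) = 69; |n| = √49.
Distance = |69| / √49 = 69/√49 ≈ 9.857.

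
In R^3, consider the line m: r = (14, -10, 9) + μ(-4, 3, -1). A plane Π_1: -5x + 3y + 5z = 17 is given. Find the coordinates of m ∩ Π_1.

Substitute r = (14, -10, 9) + t(-4, 3, -1) into the plane: -55 + 24t = 17, so t = 3.
Intersection: (14, -10, 9) + 3·(-4, 3, -1) = (2, -1, 6).

(2, -1, 6)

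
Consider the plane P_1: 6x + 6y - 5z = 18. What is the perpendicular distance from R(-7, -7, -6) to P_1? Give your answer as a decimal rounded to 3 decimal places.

n·R − d = (6)·(-7) + (6)·(-7) + (-5)·(-6) − 18 = -72; |n| = √97.
Distance = |-72| / √97 = 72/√97 ≈ 7.310.

7.310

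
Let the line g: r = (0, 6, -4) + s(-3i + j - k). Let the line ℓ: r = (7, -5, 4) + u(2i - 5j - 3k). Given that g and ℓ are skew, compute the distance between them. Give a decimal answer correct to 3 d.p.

Common perpendicular direction n = (-3, 1, -1) × (2, -5, -3) = (-8, -11, 13).
With w = (7, -5, 4) − (0, 6, -4) = (7, -11, 8), w · n = 169.
Distance = |w · n| / |n| = |169| / √354 ≈ 8.982.

8.982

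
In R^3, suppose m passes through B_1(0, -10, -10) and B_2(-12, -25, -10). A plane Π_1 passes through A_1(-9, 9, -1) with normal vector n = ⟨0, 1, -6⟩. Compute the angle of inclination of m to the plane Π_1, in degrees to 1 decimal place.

7.4

A direction vector for m is B_2 − B_1 = (-12, -15, 0).
Π_1: n·r = n·A_1 gives y - 6z = 15.
sin θ = |n·v| / (|n||v|) = |-15| / (√37 · √369) = 0.12837.
θ ≈ 7.4°.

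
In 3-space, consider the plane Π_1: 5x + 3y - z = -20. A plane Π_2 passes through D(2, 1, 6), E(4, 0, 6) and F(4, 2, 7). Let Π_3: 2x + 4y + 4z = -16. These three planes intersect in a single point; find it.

(0, -6, 2)

DE = (2, -1, 0), DF = (2, 1, 1); a normal to Π_2 is DE × DF = (-1, -2, 4).
Using D: Π_2 has equation -x - 2y + 4z = 20.
Solving the 3×3 linear system 5x + 3y - z = -20, -x - 2y + 4z = 20, 2x + 4y + 4z = -16 (e.g. by elimination or Cramer's rule, determinant = -84) gives (0, -6, 2).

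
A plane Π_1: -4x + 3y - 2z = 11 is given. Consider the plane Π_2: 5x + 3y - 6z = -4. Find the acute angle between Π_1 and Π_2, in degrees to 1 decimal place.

88.7

cos θ = |n₁·n₂| / (|n₁||n₂|) = |1| / (√29 · √70).
θ = arccos(0.02219) ≈ 88.7°.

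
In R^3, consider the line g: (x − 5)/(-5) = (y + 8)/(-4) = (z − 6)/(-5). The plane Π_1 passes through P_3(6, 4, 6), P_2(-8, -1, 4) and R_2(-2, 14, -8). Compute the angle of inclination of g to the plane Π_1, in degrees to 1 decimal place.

32.2

g has direction (-5, -4, -5) through (5, -8, 6).
P_3P_2 = (-14, -5, -2), P_3R_2 = (-8, 10, -14); a normal to Π_1 is P_3P_2 × P_3R_2 = (90, -180, -180).
Using P_3: Π_1 has equation 90x - 180y - 180z = -1260.
sin θ = |n·v| / (|n||v|) = |1170| / (√72900 · √66) = 0.53340.
θ ≈ 32.2°.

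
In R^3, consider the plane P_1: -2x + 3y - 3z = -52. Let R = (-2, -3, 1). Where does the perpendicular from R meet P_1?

(2, -9, 7)

Foot = R − λn with λ = (n·R − d)/|n|² = (-8 − (-52))/22 = 2.
Foot = (-2, -3, 1) − 2·(-2, 3, -3) = (2, -9, 7).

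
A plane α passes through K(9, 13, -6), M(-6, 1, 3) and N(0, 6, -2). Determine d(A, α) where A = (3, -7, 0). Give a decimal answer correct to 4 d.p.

KM = (-15, -12, 9), KN = (-9, -7, 4); a normal to α is KM × KN = (15, -21, -3).
Using K: α has equation 15x - 21y - 3z = -120.
n·A − d = (15)·(3) + (-21)·(-7) + (-3)·(0) − (-120) = 312; |n| = √675.
Distance = |312| / √675 = 312/√675 ≈ 12.0089.

12.0089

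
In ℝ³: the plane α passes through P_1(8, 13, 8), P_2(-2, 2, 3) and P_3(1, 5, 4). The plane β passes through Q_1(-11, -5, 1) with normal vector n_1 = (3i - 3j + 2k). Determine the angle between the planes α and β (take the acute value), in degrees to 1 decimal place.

5.7

P_1P_2 = (-10, -11, -5), P_1P_3 = (-7, -8, -4); a normal to α is P_1P_2 × P_1P_3 = (4, -5, 3).
Using P_1: α has equation 4x - 5y + 3z = -9.
β: n_1·r = n_1·Q_1 gives 3x - 3y + 2z = -16.
cos θ = |n₁·n₂| / (|n₁||n₂|) = |33| / (√50 · √22).
θ = arccos(0.99499) ≈ 5.7°.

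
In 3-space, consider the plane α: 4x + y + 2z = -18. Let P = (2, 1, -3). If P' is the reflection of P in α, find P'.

(-6, -1, -7)

λ = (n·P − d)/|n|² = (3 − (-18))/21 = 1.
Reflection = P − 2λn = (2, 1, -3) − 2·(4, 1, 2) = (-6, -1, -7).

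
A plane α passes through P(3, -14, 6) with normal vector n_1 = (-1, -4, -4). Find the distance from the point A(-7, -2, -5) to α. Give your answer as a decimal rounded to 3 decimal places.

α: n_1·r = n_1·P gives -x - 4y - 4z = 29.
n·A − d = (-1)·(-7) + (-4)·(-2) + (-4)·(-5) − 29 = 6; |n| = √33.
Distance = |6| / √33 = 6/√33 ≈ 1.044.

1.044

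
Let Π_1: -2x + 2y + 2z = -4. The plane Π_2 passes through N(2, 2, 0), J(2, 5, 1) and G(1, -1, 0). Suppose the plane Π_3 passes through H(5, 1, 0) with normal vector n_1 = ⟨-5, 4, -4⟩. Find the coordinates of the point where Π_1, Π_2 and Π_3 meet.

NJ = (0, 3, 1), NG = (-1, -3, 0); a normal to Π_2 is NJ × NG = (3, -1, 3).
Using N: Π_2 has equation 3x - y + 3z = 4.
Π_3: n_1·r = n_1·H gives -5x + 4y - 4z = -21.
Solving the 3×3 linear system -2x + 2y + 2z = -4, 3x - y + 3z = 4, -5x + 4y - 4z = -21 (e.g. by elimination or Cramer's rule, determinant = 24) gives (-3, -7, 2).

(-3, -7, 2)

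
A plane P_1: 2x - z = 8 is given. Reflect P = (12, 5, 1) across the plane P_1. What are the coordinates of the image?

λ = (n·P − d)/|n|² = (23 − 8)/5 = 3.
Reflection = P − 2λn = (12, 5, 1) − 6·(2, 0, -1) = (0, 5, 7).

(0, 5, 7)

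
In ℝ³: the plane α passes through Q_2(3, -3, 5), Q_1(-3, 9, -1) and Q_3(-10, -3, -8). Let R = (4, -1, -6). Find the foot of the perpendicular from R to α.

(-2, -1, 0)

Q_2Q_1 = (-6, 12, -6), Q_2Q_3 = (-13, 0, -13); a normal to α is Q_2Q_1 × Q_2Q_3 = (-156, 0, 156).
Using Q_2: α has equation -156x + 156z = 312.
Foot = R − λn with λ = (n·R − d)/|n|² = (-1560 − 312)/48672 = -1/26.
Foot = (4, -1, -6) − (-1/26)·(-156, 0, 156) = (-2, -1, 0).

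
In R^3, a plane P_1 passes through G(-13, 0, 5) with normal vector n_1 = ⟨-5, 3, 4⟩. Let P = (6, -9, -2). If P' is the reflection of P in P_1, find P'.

(-24, 9, 22)

P_1: n_1·r = n_1·G gives -5x + 3y + 4z = 85.
λ = (n·P − d)/|n|² = (-65 − 85)/50 = -3.
Reflection = P − 2λn = (6, -9, -2) − (-6)·(-5, 3, 4) = (-24, 9, 22).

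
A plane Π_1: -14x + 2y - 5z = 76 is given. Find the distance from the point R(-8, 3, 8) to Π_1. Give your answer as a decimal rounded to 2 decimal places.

n·R − d = (-14)·(-8) + (2)·(3) + (-5)·(8) − 76 = 2; |n| = √225.
Distance = |2| / √225 = 2/√225 ≈ 0.13.

0.13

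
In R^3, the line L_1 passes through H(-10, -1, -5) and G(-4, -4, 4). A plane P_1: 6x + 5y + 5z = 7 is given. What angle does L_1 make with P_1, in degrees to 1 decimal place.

A direction vector for L_1 is G − H = (6, -3, 9).
sin θ = |n·v| / (|n||v|) = |66| / (√86 · √126) = 0.63403.
θ ≈ 39.3°.

39.3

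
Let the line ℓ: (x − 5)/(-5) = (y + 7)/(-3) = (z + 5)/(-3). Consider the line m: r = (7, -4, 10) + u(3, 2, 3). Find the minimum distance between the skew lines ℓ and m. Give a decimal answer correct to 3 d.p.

0.442

ℓ has direction (-5, -3, -3) through (5, -7, -5).
Common perpendicular direction n = (-5, -3, -3) × (3, 2, 3) = (-3, 6, -1).
With w = (7, -4, 10) − (5, -7, -5) = (2, 3, 15), w · n = -3.
Distance = |w · n| / |n| = |-3| / √46 ≈ 0.442.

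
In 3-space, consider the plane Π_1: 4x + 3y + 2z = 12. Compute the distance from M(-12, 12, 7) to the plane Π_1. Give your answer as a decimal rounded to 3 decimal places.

n·M − d = (4)·(-12) + (3)·(12) + (2)·(7) − 12 = -10; |n| = √29.
Distance = |-10| / √29 = 10/√29 ≈ 1.857.

1.857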